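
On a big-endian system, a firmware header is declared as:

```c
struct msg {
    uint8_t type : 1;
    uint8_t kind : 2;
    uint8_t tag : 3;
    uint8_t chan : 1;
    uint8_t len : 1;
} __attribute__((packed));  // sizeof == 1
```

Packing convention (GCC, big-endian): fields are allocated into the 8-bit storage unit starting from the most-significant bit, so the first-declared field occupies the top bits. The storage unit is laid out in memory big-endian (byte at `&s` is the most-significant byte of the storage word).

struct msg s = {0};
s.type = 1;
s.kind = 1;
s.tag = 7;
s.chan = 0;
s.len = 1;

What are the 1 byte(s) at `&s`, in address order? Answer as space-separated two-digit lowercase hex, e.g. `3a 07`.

[7+:1] type=1 & 0x1 = 0x1; word=0x80
[5+:2] kind=1 & 0x3 = 0x1; word=0xa0
[2+:3] tag=7 & 0x7 = 0x7; word=0xbc
[1+:1] chan=0 & 0x1 = 0x0; word=0xbc
[0+:1] len=1 & 0x1 = 0x1; word=0xbd
word = 0xbd → big-endian bytes:
  [0]=0xbd

bd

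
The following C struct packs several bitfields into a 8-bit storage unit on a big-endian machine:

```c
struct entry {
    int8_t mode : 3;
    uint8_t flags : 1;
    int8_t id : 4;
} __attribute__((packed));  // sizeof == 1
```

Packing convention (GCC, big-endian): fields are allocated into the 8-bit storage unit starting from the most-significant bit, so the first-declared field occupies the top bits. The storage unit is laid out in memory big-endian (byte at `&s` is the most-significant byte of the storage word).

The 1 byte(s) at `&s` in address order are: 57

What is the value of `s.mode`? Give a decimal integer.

[0]=0x57 (big-endian) → word 0x57
mode [5+:3] = (word>>5) & 0x7 = 2  ←
flags [4+:1] = (word>>4) & 0x1 = 1
id [0+:4] = (word>>0) & 0xf = 7
mode signed 3b, MSB=0: value = 2

2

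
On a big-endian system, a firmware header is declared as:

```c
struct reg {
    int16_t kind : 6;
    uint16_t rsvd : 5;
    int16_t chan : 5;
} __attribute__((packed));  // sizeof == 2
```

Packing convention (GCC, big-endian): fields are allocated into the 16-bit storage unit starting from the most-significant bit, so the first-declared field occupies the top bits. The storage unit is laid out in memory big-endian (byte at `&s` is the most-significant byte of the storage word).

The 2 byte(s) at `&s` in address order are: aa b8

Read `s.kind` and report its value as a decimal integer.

[0]=0xaa [1]=0xb8 (big-endian) → word 0xaab8
kind:6 @ bit 10 → (0xaab8>>10)&0x3f = 0x2a  ←
rsvd:5 @ bit 5 → (0xaab8>>5)&0x1f = 0x15
chan:5 @ bit 0 → (0xaab8>>0)&0x1f = 0x18
kind signed 6b, MSB=1: 42 - 64 = -22

-22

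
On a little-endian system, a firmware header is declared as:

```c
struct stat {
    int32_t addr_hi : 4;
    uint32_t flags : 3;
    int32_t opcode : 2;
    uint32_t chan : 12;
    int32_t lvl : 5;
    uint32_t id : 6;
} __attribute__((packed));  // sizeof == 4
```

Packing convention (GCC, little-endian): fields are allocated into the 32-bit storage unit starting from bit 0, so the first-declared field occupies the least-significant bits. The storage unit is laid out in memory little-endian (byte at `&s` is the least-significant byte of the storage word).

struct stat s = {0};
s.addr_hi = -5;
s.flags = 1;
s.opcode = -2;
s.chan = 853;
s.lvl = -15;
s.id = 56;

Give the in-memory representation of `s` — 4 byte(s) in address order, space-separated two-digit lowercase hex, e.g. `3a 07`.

addr_hi:4 = -5 → 0xb << 0 → word 0x0000000b
flags:3 = 1 → 0x1 << 4 → word 0x0000001b
opcode:2 = -2 → 0x2 << 7 → word 0x0000011b
chan:12 = 853 → 0x355 << 9 → word 0x0006ab1b
lvl:5 = -15 → 0x11 << 21 → word 0x0226ab1b
id:6 = 56 → 0x38 << 26 → word 0xe226ab1b
word = 0xe226ab1b → little-endian bytes:
  [0]=0x1b  [1]=0xab  [2]=0x26  [3]=0xe2

1b ab 26 e2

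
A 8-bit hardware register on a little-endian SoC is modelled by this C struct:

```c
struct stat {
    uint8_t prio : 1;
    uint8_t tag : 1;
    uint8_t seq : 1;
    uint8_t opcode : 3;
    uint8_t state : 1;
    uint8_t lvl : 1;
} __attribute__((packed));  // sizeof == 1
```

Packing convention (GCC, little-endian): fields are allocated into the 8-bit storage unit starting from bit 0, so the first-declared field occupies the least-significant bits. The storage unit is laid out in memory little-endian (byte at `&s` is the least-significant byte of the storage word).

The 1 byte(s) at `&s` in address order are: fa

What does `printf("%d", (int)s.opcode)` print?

[0]=0xfa (little-endian) → word 0xfa
prio [0+:1] = (word>>0) & 0x1 = 0
tag [1+:1] = (word>>1) & 0x1 = 1
seq [2+:1] = (word>>2) & 0x1 = 0
opcode [3+:3] = (word>>3) & 0x7 = 7  ←
state [6+:1] = (word>>6) & 0x1 = 1
lvl [7+:1] = (word>>7) & 0x1 = 1

7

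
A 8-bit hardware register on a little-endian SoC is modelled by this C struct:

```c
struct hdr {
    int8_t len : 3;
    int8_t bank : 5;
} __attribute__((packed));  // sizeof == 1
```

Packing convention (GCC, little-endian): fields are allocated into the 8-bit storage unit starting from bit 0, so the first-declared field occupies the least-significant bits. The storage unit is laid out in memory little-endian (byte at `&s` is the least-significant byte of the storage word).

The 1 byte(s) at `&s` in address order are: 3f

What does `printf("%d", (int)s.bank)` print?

7

[0]=0x3f (little-endian) → word 0x3f
len:3 @ bit 0 → (0x3f>>0)&0x7 = 0x7
bank:5 @ bit 3 → (0x3f>>3)&0x1f = 0x7  ←
bank signed 5b, MSB=0: value = 7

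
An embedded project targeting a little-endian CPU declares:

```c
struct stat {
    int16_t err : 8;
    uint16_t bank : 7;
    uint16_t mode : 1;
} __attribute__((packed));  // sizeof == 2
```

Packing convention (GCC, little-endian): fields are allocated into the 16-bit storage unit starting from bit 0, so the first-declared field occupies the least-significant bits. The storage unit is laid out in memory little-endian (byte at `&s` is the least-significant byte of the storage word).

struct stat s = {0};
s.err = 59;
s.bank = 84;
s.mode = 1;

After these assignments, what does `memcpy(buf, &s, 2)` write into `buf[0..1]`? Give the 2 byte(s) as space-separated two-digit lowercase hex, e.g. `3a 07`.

err:8 = 59 → 0x3b << 0 → word 0x003b
bank:7 = 84 → 0x54 << 8 → word 0x543b
mode:1 = 1 → 0x1 << 15 → word 0xd43b
word = 0xd43b → little-endian bytes:
  [0]=0x3b  [1]=0xd4

3b d4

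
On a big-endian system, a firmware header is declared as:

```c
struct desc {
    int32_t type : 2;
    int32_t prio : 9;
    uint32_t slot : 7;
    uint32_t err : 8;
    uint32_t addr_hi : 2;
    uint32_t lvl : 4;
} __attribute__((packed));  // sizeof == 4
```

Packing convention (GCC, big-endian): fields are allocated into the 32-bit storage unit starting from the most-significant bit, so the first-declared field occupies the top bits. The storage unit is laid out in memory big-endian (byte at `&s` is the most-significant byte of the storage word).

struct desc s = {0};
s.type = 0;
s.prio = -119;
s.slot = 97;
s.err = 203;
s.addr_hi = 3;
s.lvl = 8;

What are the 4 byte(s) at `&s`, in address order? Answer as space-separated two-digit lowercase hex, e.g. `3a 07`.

type:2 = 0 → 0x0 << 30 → word 0x00000000
prio:9 = -119 → 0x189 << 21 → word 0x31200000
slot:7 = 97 → 0x61 << 14 → word 0x31384000
err:8 = 203 → 0xcb << 6 → word 0x313872c0
addr_hi:2 = 3 → 0x3 << 4 → word 0x313872f0
lvl:4 = 8 → 0x8 << 0 → word 0x313872f8
word = 0x313872f8 → big-endian bytes:
  [0]=0x31  [1]=0x38  [2]=0x72  [3]=0xf8

31 38 72 f8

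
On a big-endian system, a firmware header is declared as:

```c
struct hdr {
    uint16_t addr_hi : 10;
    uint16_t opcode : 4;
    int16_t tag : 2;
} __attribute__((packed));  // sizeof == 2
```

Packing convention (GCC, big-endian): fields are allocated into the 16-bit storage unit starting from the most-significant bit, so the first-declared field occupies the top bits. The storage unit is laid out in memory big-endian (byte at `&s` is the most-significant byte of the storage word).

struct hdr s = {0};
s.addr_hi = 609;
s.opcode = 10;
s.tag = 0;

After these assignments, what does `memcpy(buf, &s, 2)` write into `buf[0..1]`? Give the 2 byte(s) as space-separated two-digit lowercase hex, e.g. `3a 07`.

addr_hi:10 = 609 → 0x261 << 6 → word 0x9840
opcode:4 = 10 → 0xa << 2 → word 0x9868
tag:2 = 0 → 0x0 << 0 → word 0x9868
word = 0x9868 → big-endian bytes:
  [0]=0x98  [1]=0x68

98 68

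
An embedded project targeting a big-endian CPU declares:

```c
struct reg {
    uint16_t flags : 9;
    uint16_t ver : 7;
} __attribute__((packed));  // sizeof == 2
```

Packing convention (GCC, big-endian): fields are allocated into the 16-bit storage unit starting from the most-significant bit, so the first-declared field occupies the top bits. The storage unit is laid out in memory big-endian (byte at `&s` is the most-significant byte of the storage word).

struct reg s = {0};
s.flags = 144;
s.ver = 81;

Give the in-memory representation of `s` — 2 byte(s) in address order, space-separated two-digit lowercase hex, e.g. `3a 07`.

48 51

[7+:9] flags=144 & 0x1ff = 0x90; word=0x4800
[0+:7] ver=81 & 0x7f = 0x51; word=0x4851
word = 0x4851 → big-endian bytes:
  [0]=0x48  [1]=0x51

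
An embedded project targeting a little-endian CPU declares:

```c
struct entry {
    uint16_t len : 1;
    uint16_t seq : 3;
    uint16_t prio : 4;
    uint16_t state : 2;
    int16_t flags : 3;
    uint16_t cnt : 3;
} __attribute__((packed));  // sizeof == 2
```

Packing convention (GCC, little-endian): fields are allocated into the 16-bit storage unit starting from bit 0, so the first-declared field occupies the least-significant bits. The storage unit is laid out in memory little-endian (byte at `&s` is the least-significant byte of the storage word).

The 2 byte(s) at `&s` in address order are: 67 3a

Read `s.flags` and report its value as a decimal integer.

-2

[0]=0x67 [1]=0x3a (little-endian) → word 0x3a67
len:1 @ bit 0 → (0x3a67>>0)&0x1 = 0x1
seq:3 @ bit 1 → (0x3a67>>1)&0x7 = 0x3
prio:4 @ bit 4 → (0x3a67>>4)&0xf = 0x6
state:2 @ bit 8 → (0x3a67>>8)&0x3 = 0x2
flags:3 @ bit 10 → (0x3a67>>10)&0x7 = 0x6  ←
cnt:3 @ bit 13 → (0x3a67>>13)&0x7 = 0x1
flags signed 3b, MSB=1: 6 - 8 = -2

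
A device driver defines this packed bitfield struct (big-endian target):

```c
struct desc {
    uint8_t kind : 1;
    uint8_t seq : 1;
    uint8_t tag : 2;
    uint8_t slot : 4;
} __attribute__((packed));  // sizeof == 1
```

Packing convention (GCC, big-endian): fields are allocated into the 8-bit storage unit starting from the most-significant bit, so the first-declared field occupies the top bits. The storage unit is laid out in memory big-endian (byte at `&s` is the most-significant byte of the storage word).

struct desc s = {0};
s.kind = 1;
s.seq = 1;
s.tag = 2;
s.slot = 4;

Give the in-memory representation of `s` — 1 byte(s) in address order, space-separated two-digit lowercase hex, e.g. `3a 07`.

kind:1 = 1 → 0x1 << 7 → word 0x80
seq:1 = 1 → 0x1 << 6 → word 0xc0
tag:2 = 2 → 0x2 << 4 → word 0xe0
slot:4 = 4 → 0x4 << 0 → word 0xe4
word = 0xe4 → big-endian bytes:
  [0]=0xe4

e4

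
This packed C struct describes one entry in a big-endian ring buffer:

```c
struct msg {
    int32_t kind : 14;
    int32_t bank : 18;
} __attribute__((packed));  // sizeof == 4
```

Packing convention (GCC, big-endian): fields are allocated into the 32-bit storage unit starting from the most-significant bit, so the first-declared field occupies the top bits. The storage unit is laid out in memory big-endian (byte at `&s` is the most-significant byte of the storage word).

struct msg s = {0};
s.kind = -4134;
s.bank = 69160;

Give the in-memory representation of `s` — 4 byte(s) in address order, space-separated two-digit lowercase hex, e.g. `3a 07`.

kind:14 = -4134 → 0x2fda << 18 → word 0xbf680000
bank:18 = 69160 → 0x10e28 << 0 → word 0xbf690e28
word = 0xbf690e28 → big-endian bytes:
  [0]=0xbf  [1]=0x69  [2]=0x0e  [3]=0x28

bf 69 0e 28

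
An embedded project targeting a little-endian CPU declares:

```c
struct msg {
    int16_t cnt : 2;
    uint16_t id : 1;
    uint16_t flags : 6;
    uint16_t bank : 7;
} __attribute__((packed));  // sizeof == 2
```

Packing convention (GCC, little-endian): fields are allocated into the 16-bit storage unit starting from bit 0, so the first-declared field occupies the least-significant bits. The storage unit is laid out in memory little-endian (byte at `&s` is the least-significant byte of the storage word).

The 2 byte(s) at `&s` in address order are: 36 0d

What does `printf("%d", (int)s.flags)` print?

38

[0]=0x36 [1]=0x0d (little-endian) → word 0x0d36
cnt:2 @ bit 0 → (0x0d36>>0)&0x3 = 0x2
id:1 @ bit 2 → (0x0d36>>2)&0x1 = 0x1
flags:6 @ bit 3 → (0x0d36>>3)&0x3f = 0x26  ←
bank:7 @ bit 9 → (0x0d36>>9)&0x7f = 0x6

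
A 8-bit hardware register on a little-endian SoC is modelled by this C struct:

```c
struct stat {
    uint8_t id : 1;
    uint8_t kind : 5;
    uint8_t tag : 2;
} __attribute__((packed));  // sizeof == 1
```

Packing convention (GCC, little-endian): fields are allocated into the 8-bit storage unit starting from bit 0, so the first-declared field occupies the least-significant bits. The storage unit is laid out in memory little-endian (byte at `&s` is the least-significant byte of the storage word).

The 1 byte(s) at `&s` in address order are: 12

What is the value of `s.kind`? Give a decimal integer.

9

[0]=0x12 (little-endian) → word 0x12
id [0+:1] = (word>>0) & 0x1 = 0
kind [1+:5] = (word>>1) & 0x1f = 9  ←
tag [6+:2] = (word>>6) & 0x3 = 0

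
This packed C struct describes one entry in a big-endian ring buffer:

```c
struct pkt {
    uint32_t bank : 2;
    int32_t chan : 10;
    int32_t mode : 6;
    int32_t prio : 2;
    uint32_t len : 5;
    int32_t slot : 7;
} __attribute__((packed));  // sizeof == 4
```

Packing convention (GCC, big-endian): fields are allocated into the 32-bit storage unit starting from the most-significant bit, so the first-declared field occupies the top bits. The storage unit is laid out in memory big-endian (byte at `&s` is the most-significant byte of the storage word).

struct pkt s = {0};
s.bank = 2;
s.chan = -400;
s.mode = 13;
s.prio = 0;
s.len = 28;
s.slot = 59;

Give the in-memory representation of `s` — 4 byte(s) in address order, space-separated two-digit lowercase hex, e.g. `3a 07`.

a7 03 4e 3b

bank:2 = 2 → 0x2 << 30 → word 0x80000000
chan:10 = -400 → 0x270 << 20 → word 0xa7000000
mode:6 = 13 → 0xd << 14 → word 0xa7034000
prio:2 = 0 → 0x0 << 12 → word 0xa7034000
len:5 = 28 → 0x1c << 7 → word 0xa7034e00
slot:7 = 59 → 0x3b << 0 → word 0xa7034e3b
word = 0xa7034e3b → big-endian bytes:
  [0]=0xa7  [1]=0x03  [2]=0x4e  [3]=0x3b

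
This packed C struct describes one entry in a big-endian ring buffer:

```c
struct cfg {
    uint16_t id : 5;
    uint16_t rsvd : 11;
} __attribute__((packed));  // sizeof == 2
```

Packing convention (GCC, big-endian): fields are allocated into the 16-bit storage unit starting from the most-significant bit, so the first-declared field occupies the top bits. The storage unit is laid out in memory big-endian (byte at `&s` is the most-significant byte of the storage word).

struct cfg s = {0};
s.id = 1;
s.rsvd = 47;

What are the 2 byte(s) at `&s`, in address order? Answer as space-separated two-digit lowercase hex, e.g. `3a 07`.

id (5b) val=1 bits=0x1 at bit 11: 0x0800
rsvd (11b) val=47 bits=0x2f at bit 0: 0x082f
word = 0x082f → big-endian bytes:
  [0]=0x08  [1]=0x2f

08 2f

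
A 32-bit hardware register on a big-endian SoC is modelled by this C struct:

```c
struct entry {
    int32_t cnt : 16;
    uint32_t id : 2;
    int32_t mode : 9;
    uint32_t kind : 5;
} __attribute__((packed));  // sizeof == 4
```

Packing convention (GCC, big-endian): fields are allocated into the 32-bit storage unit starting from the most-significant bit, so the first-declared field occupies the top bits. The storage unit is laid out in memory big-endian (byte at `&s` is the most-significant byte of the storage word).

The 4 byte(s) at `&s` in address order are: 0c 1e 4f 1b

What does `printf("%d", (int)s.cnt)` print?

[0]=0x0c [1]=0x1e [2]=0x4f [3]=0x1b (big-endian) → word 0x0c1e4f1b
cnt [16+:16] = (word>>16) & 0xffff = 3102  ←
id [14+:2] = (word>>14) & 0x3 = 1
mode [5+:9] = (word>>5) & 0x1ff = 120
kind [0+:5] = (word>>0) & 0x1f = 27
cnt signed 16b, MSB=0: value = 3102

3102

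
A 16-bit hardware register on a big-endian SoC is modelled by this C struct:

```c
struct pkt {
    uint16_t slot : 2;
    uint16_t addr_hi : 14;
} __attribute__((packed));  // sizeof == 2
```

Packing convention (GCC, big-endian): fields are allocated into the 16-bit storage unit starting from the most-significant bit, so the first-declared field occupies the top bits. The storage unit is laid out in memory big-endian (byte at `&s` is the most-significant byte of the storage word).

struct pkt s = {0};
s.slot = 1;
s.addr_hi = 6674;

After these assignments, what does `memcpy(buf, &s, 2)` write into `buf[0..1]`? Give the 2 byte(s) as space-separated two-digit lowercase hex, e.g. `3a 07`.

slot:2 = 1 → 0x1 << 14 → word 0x4000
addr_hi:14 = 6674 → 0x1a12 << 0 → word 0x5a12
word = 0x5a12 → big-endian bytes:
  [0]=0x5a  [1]=0x12

5a 12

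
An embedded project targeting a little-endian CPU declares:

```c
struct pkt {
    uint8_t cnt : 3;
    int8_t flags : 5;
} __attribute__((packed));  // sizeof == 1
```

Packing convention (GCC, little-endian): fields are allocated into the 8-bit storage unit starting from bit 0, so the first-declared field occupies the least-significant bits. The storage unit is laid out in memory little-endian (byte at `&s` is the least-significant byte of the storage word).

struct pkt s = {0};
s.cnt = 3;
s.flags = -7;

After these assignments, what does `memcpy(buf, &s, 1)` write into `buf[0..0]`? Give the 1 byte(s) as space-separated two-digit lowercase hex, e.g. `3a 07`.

cb

cnt (3b) val=3 bits=0x3 at bit 0: 0x03
flags (5b) val=-7 bits=0x19 at bit 3: 0xcb
word = 0xcb → little-endian bytes:
  [0]=0xcb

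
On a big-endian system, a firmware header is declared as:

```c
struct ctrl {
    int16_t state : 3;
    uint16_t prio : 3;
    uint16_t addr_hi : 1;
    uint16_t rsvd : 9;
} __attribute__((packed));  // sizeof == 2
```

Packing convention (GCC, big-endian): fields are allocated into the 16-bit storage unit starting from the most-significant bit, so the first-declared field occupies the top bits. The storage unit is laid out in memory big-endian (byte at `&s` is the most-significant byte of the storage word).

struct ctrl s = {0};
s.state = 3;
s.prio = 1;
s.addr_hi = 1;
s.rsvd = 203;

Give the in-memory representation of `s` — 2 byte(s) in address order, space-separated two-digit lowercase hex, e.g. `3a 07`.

state:3 = 3 → 0x3 << 13 → word 0x6000
prio:3 = 1 → 0x1 << 10 → word 0x6400
addr_hi:1 = 1 → 0x1 << 9 → word 0x6600
rsvd:9 = 203 → 0xcb << 0 → word 0x66cb
word = 0x66cb → big-endian bytes:
  [0]=0x66  [1]=0xcb

66 cb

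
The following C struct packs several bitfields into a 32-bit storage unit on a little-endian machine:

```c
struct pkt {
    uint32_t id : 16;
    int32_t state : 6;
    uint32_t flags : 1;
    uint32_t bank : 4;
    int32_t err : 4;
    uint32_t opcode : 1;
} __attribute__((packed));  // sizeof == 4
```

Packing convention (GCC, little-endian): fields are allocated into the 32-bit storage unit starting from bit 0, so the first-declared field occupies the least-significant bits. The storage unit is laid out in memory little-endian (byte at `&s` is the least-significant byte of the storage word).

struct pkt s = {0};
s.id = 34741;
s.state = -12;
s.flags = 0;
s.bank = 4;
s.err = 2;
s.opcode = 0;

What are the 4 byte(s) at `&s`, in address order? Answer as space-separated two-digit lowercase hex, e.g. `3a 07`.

b5 87 34 12

id (16b) val=34741 bits=0x87b5 at bit 0: 0x000087b5
state (6b) val=-12 bits=0x34 at bit 16: 0x003487b5
flags (1b) val=0 bits=0x0 at bit 22: 0x003487b5
bank (4b) val=4 bits=0x4 at bit 23: 0x023487b5
err (4b) val=2 bits=0x2 at bit 27: 0x123487b5
opcode (1b) val=0 bits=0x0 at bit 31: 0x123487b5
word = 0x123487b5 → little-endian bytes:
  [0]=0xb5  [1]=0x87  [2]=0x34  [3]=0x12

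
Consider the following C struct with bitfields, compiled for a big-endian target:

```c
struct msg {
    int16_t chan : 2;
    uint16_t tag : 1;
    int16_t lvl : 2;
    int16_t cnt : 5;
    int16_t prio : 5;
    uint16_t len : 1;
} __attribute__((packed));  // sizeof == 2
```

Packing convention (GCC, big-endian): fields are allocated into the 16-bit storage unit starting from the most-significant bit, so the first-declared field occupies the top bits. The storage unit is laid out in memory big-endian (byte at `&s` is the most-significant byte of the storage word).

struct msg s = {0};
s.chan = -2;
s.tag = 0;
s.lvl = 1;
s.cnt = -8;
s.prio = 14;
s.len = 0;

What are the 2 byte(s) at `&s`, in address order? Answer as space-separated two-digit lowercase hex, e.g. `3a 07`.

8e 1c

chan (2b) val=-2 bits=0x2 at bit 14: 0x8000
tag (1b) val=0 bits=0x0 at bit 13: 0x8000
lvl (2b) val=1 bits=0x1 at bit 11: 0x8800
cnt (5b) val=-8 bits=0x18 at bit 6: 0x8e00
prio (5b) val=14 bits=0xe at bit 1: 0x8e1c
len (1b) val=0 bits=0x0 at bit 0: 0x8e1c
word = 0x8e1c → big-endian bytes:
  [0]=0x8e  [1]=0x1c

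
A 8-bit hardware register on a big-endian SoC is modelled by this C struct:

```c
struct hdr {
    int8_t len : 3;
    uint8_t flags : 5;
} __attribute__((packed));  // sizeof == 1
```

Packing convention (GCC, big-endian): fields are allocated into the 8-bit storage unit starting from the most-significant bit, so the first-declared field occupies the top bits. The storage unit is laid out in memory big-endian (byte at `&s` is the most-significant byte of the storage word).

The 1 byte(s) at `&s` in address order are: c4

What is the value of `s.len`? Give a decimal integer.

-2

[0]=0xc4 (big-endian) → word 0xc4
len [5+:3] = (word>>5) & 0x7 = 6  ←
flags [0+:5] = (word>>0) & 0x1f = 4
len signed 3b, MSB=1: 6 - 8 = -2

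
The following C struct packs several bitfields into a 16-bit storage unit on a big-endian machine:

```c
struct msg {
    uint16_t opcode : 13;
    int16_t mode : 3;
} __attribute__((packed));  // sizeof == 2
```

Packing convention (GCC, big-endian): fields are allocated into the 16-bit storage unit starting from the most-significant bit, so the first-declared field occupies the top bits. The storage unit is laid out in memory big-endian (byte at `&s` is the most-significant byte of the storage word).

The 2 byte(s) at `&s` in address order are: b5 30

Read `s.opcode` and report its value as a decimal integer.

5798

[0]=0xb5 [1]=0x30 (big-endian) → word 0xb530
opcode [3+:13] = (word>>3) & 0x1fff = 5798  ←
mode [0+:3] = (word>>0) & 0x7 = 0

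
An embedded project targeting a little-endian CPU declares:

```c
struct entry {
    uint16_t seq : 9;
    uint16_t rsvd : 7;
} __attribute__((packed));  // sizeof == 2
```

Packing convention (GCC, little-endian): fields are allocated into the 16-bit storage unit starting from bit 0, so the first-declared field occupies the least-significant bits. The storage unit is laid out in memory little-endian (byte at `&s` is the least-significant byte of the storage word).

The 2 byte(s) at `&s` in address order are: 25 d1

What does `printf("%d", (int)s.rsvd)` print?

[0]=0x25 [1]=0xd1 (little-endian) → word 0xd125
seq [0+:9] = (word>>0) & 0x1ff = 293
rsvd [9+:7] = (word>>9) & 0x7f = 104  ←

104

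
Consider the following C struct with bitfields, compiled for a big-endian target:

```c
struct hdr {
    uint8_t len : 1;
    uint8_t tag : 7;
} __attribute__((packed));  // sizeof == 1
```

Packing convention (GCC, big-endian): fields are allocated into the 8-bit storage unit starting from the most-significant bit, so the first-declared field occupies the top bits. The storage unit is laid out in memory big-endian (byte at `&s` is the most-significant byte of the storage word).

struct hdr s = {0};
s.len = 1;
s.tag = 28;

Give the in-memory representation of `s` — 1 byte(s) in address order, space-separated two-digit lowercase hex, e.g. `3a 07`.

9c

[7+:1] len=1 & 0x1 = 0x1; word=0x80
[0+:7] tag=28 & 0x7f = 0x1c; word=0x9c
word = 0x9c → big-endian bytes:
  [0]=0x9c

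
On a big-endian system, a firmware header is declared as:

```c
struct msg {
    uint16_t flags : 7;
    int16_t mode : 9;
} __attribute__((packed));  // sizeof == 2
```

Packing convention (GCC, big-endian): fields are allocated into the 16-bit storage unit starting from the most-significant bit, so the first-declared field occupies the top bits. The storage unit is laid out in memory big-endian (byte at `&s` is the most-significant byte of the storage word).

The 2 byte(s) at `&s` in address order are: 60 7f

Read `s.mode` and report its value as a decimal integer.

127

[0]=0x60 [1]=0x7f (big-endian) → word 0x607f
flags [9+:7] = (word>>9) & 0x7f = 48
mode [0+:9] = (word>>0) & 0x1ff = 127  ←
mode signed 9b, MSB=0: value = 127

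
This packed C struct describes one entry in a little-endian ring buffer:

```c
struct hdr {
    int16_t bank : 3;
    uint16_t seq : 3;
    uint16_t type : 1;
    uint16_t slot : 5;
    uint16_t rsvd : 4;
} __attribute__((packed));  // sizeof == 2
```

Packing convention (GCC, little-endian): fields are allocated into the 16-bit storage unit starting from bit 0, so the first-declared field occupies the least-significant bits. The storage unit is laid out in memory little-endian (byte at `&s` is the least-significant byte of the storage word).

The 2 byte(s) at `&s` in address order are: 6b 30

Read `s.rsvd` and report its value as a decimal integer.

3

[0]=0x6b [1]=0x30 (little-endian) → word 0x306b
bank:3 @ bit 0 → (0x306b>>0)&0x7 = 0x3
seq:3 @ bit 3 → (0x306b>>3)&0x7 = 0x5
type:1 @ bit 6 → (0x306b>>6)&0x1 = 0x1
slot:5 @ bit 7 → (0x306b>>7)&0x1f = 0x0
rsvd:4 @ bit 12 → (0x306b>>12)&0xf = 0x3  ←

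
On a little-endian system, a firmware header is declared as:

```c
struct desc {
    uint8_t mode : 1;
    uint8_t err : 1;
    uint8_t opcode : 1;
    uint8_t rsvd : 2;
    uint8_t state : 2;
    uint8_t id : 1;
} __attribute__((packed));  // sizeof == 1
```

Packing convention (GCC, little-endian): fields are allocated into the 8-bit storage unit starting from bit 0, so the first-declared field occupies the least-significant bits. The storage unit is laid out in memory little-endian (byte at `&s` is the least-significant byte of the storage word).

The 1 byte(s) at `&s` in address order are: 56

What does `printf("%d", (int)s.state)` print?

2

[0]=0x56 (little-endian) → word 0x56
mode [0+:1] = (word>>0) & 0x1 = 0
err [1+:1] = (word>>1) & 0x1 = 1
opcode [2+:1] = (word>>2) & 0x1 = 1
rsvd [3+:2] = (word>>3) & 0x3 = 2
state [5+:2] = (word>>5) & 0x3 = 2  ←
id [7+:1] = (word>>7) & 0x1 = 0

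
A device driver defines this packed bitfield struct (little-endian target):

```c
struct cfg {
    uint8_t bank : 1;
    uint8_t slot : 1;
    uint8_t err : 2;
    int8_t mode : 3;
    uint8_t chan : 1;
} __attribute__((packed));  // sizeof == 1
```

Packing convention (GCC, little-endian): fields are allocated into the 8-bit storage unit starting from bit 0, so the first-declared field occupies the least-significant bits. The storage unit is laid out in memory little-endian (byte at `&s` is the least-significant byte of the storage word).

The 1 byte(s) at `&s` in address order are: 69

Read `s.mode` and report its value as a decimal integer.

[0]=0x69 (little-endian) → word 0x69
bank:1 @ bit 0 → (0x69>>0)&0x1 = 0x1
slot:1 @ bit 1 → (0x69>>1)&0x1 = 0x0
err:2 @ bit 2 → (0x69>>2)&0x3 = 0x2
mode:3 @ bit 4 → (0x69>>4)&0x7 = 0x6  ←
chan:1 @ bit 7 → (0x69>>7)&0x1 = 0x0
mode signed 3b, MSB=1: 6 - 8 = -2

-2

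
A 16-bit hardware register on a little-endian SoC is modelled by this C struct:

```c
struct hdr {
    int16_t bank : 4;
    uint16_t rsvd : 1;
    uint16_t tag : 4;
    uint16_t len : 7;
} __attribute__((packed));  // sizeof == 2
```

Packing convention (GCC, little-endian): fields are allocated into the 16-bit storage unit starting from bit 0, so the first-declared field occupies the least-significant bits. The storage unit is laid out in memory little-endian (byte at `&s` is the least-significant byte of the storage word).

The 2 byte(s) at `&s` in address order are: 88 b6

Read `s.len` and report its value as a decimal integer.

[0]=0x88 [1]=0xb6 (little-endian) → word 0xb688
bank:4 @ bit 0 → (0xb688>>0)&0xf = 0x8
rsvd:1 @ bit 4 → (0xb688>>4)&0x1 = 0x0
tag:4 @ bit 5 → (0xb688>>5)&0xf = 0x4
len:7 @ bit 9 → (0xb688>>9)&0x7f = 0x5b  ←

91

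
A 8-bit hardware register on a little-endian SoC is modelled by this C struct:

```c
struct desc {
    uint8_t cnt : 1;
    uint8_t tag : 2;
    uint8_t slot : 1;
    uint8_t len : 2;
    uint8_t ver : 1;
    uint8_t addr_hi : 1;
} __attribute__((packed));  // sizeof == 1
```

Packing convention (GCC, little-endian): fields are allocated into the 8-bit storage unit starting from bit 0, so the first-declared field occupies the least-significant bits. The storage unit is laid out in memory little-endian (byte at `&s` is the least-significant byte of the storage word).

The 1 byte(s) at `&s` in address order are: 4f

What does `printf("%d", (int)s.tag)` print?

[0]=0x4f (little-endian) → word 0x4f
cnt [0+:1] = (word>>0) & 0x1 = 1
tag [1+:2] = (word>>1) & 0x3 = 3  ←
slot [3+:1] = (word>>3) & 0x1 = 1
len [4+:2] = (word>>4) & 0x3 = 0
ver [6+:1] = (word>>6) & 0x1 = 1
addr_hi [7+:1] = (word>>7) & 0x1 = 0

3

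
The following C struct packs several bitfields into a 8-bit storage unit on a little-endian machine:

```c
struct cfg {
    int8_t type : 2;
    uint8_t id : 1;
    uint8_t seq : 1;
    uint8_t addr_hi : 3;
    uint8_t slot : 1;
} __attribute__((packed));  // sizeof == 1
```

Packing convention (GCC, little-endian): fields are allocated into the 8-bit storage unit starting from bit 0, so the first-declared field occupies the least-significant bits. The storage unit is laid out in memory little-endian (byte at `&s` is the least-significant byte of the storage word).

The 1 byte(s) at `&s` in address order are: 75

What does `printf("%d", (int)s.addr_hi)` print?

[0]=0x75 (little-endian) → word 0x75
type:2 @ bit 0 → (0x75>>0)&0x3 = 0x1
id:1 @ bit 2 → (0x75>>2)&0x1 = 0x1
seq:1 @ bit 3 → (0x75>>3)&0x1 = 0x0
addr_hi:3 @ bit 4 → (0x75>>4)&0x7 = 0x7  ←
slot:1 @ bit 7 → (0x75>>7)&0x1 = 0x0

7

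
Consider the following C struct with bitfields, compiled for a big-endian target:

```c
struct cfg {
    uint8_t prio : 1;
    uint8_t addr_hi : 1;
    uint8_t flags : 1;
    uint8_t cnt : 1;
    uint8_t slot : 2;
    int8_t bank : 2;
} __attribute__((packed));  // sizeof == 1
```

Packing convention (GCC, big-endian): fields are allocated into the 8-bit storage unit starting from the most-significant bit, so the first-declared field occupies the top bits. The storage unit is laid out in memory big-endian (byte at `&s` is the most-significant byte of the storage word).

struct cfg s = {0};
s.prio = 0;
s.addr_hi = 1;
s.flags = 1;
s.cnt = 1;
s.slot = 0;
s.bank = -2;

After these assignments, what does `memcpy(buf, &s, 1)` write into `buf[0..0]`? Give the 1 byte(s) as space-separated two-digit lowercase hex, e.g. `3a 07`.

72

prio (1b) val=0 bits=0x0 at bit 7: 0x00
addr_hi (1b) val=1 bits=0x1 at bit 6: 0x40
flags (1b) val=1 bits=0x1 at bit 5: 0x60
cnt (1b) val=1 bits=0x1 at bit 4: 0x70
slot (2b) val=0 bits=0x0 at bit 2: 0x70
bank (2b) val=-2 bits=0x2 at bit 0: 0x72
word = 0x72 → big-endian bytes:
  [0]=0x72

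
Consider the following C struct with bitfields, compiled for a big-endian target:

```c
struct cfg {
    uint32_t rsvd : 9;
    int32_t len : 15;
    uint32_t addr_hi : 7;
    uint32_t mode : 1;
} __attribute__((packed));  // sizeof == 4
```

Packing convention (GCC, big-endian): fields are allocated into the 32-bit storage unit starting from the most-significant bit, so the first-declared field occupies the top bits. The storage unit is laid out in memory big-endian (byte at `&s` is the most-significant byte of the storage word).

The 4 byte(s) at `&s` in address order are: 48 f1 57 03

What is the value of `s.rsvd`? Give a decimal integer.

145

[0]=0x48 [1]=0xf1 [2]=0x57 [3]=0x03 (big-endian) → word 0x48f15703
rsvd [23+:9] = (word>>23) & 0x1ff = 145  ←
len [8+:15] = (word>>8) & 0x7fff = 29015
addr_hi [1+:7] = (word>>1) & 0x7f = 1
mode [0+:1] = (word>>0) & 0x1 = 1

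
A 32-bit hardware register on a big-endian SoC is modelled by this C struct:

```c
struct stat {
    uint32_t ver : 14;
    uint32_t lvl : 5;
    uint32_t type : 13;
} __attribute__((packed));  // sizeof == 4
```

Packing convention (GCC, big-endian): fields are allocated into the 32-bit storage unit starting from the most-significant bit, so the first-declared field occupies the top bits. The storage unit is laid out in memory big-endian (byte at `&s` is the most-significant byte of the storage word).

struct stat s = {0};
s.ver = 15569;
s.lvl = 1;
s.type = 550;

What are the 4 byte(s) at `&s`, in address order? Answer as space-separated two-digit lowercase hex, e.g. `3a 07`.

f3 44 22 26

ver:14 = 15569 → 0x3cd1 << 18 → word 0xf3440000
lvl:5 = 1 → 0x1 << 13 → word 0xf3442000
type:13 = 550 → 0x226 << 0 → word 0xf3442226
word = 0xf3442226 → big-endian bytes:
  [0]=0xf3  [1]=0x44  [2]=0x22  [3]=0x26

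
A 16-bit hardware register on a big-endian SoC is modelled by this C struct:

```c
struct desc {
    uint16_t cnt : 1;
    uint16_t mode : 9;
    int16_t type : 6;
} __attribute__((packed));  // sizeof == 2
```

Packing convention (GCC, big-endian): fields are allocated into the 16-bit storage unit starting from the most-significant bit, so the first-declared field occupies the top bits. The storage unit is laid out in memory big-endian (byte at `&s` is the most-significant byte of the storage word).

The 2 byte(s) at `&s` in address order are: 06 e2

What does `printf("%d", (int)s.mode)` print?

27

[0]=0x06 [1]=0xe2 (big-endian) → word 0x06e2
cnt [15+:1] = (word>>15) & 0x1 = 0
mode [6+:9] = (word>>6) & 0x1ff = 27  ←
type [0+:6] = (word>>0) & 0x3f = 34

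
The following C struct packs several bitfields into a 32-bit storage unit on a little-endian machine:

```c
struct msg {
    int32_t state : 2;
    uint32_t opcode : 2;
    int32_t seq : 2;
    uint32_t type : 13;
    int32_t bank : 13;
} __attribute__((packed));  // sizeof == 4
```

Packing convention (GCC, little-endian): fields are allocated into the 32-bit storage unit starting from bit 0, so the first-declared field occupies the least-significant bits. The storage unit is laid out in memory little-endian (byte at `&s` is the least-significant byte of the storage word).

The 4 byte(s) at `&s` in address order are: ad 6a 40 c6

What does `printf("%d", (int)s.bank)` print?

[0]=0xad [1]=0x6a [2]=0x40 [3]=0xc6 (little-endian) → word 0xc6406aad
state:2 @ bit 0 → (0xc6406aad>>0)&0x3 = 0x1
opcode:2 @ bit 2 → (0xc6406aad>>2)&0x3 = 0x3
seq:2 @ bit 4 → (0xc6406aad>>4)&0x3 = 0x2
type:13 @ bit 6 → (0xc6406aad>>6)&0x1fff = 0x1aa
bank:13 @ bit 19 → (0xc6406aad>>19)&0x1fff = 0x18c8  ←
bank signed 13b, MSB=1: 6344 - 8192 = -1848

-1848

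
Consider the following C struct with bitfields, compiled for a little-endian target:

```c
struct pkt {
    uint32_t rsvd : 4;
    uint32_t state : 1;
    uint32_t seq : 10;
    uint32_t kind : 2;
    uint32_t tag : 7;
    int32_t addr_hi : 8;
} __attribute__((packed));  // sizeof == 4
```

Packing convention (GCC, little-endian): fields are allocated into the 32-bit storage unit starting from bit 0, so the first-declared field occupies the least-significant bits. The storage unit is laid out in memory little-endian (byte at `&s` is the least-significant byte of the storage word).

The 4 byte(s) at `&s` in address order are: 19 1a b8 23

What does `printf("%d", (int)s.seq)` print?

[0]=0x19 [1]=0x1a [2]=0xb8 [3]=0x23 (little-endian) → word 0x23b81a19
rsvd:4 @ bit 0 → (0x23b81a19>>0)&0xf = 0x9
state:1 @ bit 4 → (0x23b81a19>>4)&0x1 = 0x1
seq:10 @ bit 5 → (0x23b81a19>>5)&0x3ff = 0xd0  ←
kind:2 @ bit 15 → (0x23b81a19>>15)&0x3 = 0x0
tag:7 @ bit 17 → (0x23b81a19>>17)&0x7f = 0x5c
addr_hi:8 @ bit 24 → (0x23b81a19>>24)&0xff = 0x23

208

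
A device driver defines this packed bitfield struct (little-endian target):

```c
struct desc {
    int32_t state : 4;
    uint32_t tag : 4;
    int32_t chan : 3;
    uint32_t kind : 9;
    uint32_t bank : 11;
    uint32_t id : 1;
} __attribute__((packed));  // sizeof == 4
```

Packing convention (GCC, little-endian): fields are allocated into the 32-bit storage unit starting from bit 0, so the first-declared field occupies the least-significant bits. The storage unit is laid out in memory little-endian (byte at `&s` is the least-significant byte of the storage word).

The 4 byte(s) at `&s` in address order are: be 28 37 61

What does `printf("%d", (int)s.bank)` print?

1555

[0]=0xbe [1]=0x28 [2]=0x37 [3]=0x61 (little-endian) → word 0x613728be
state [0+:4] = (word>>0) & 0xf = 14
tag [4+:4] = (word>>4) & 0xf = 11
chan [8+:3] = (word>>8) & 0x7 = 0
kind [11+:9] = (word>>11) & 0x1ff = 229
bank [20+:11] = (word>>20) & 0x7ff = 1555  ←
id [31+:1] = (word>>31) & 0x1 = 0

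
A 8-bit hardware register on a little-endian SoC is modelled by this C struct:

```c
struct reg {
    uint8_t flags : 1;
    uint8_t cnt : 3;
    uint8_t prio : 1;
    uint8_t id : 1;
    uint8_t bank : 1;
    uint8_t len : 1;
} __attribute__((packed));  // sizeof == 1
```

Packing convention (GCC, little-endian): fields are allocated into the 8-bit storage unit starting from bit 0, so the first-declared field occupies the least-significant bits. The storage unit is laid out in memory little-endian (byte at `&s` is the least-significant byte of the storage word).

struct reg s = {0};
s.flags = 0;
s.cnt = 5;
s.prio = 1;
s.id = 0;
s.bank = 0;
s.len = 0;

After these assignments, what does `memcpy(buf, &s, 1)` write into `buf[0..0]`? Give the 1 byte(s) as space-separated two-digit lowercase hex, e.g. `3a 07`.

1a

flags (1b) val=0 bits=0x0 at bit 0: 0x00
cnt (3b) val=5 bits=0x5 at bit 1: 0x0a
prio (1b) val=1 bits=0x1 at bit 4: 0x1a
id (1b) val=0 bits=0x0 at bit 5: 0x1a
bank (1b) val=0 bits=0x0 at bit 6: 0x1a
len (1b) val=0 bits=0x0 at bit 7: 0x1a
word = 0x1a → little-endian bytes:
  [0]=0x1a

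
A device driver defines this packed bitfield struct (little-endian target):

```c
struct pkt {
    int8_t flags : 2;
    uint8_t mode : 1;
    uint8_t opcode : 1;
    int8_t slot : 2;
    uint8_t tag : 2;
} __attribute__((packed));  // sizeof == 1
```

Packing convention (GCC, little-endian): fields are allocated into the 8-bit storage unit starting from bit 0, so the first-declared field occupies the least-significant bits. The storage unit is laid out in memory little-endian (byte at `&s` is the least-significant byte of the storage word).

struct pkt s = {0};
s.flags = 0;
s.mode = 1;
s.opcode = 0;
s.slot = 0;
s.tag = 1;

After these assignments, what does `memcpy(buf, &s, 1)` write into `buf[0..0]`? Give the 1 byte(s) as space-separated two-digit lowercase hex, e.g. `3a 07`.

44

[0+:2] flags=0 & 0x3 = 0x0; word=0x00
[2+:1] mode=1 & 0x1 = 0x1; word=0x04
[3+:1] opcode=0 & 0x1 = 0x0; word=0x04
[4+:2] slot=0 & 0x3 = 0x0; word=0x04
[6+:2] tag=1 & 0x3 = 0x1; word=0x44
word = 0x44 → little-endian bytes:
  [0]=0x44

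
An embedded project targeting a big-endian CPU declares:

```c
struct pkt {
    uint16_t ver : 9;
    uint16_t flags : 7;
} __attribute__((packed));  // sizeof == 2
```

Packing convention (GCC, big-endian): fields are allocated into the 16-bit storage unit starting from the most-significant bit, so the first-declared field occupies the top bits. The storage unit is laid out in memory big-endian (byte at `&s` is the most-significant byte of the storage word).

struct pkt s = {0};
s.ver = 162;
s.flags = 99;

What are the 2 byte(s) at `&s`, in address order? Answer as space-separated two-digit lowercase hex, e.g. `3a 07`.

ver (9b) val=162 bits=0xa2 at bit 7: 0x5100
flags (7b) val=99 bits=0x63 at bit 0: 0x5163
word = 0x5163 → big-endian bytes:
  [0]=0x51  [1]=0x63

51 63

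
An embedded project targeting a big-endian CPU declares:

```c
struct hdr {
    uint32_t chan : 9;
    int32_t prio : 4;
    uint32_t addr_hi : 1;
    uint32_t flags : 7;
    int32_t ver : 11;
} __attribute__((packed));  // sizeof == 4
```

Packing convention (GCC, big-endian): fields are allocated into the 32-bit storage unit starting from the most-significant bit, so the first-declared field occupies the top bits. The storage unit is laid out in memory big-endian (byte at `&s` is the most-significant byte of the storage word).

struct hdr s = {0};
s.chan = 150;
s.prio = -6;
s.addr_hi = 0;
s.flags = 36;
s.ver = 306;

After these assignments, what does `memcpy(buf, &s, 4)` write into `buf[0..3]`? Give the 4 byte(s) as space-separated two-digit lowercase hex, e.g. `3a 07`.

4b 51 21 32

chan (9b) val=150 bits=0x96 at bit 23: 0x4b000000
prio (4b) val=-6 bits=0xa at bit 19: 0x4b500000
addr_hi (1b) val=0 bits=0x0 at bit 18: 0x4b500000
flags (7b) val=36 bits=0x24 at bit 11: 0x4b512000
ver (11b) val=306 bits=0x132 at bit 0: 0x4b512132
word = 0x4b512132 → big-endian bytes:
  [0]=0x4b  [1]=0x51  [2]=0x21  [3]=0x32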